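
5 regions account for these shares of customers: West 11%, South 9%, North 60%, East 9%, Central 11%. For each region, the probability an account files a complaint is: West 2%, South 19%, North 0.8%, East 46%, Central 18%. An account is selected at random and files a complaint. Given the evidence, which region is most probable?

Compute prior × likelihood for every hypothesis:
  West: 0.11 × 0.02 = 0.0022
  South: 0.09 × 0.19 = 0.0171
  North: 0.6 × 0.008 = 0.0048
  East: 0.09 × 0.46 = 0.0414
  Central: 0.11 × 0.18 = 0.0198
Normalizing constant = 0.0853.
Largest term belongs to East, so East is most probable.

East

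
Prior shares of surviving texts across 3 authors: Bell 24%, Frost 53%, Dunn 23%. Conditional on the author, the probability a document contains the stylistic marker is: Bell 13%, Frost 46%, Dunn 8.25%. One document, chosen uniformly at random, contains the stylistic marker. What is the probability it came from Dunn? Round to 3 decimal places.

0.065

Prior × likelihood for each hypothesis:
  Bell: 0.24 × 0.13 = 0.0312
  Frost: 0.53 × 0.46 = 0.2438
  Dunn: 0.23 × 0.0825 = 0.018975
Normalizing constant = 0.293975.
P(Dunn | evidence) = 0.018975 / 0.293975 ≈ 0.065.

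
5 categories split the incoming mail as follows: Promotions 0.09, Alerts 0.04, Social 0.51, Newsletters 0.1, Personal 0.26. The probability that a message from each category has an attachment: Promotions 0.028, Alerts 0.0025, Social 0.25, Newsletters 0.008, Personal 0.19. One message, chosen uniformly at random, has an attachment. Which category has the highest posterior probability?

Unnormalized posteriors (prior × likelihood):
  Promotions: 0.09 × 0.028 = 0.00252
  Alerts: 0.04 × 0.0025 = 0.0001
  Social: 0.51 × 0.25 = 0.1275
  Newsletters: 0.1 × 0.008 = 0.0008
  Personal: 0.26 × 0.19 = 0.0494
Total = 0.18032.
Largest term belongs to Social, so Social is most probable.

Social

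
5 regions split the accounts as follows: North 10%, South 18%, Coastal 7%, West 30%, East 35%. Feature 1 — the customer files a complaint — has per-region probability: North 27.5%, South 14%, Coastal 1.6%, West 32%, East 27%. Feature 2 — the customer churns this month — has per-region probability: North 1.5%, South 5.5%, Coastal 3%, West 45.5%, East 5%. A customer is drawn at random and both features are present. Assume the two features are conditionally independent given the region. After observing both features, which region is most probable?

Compute prior × likelihood for every hypothesis:
  North: 0.1 × 0.275 × 0.015 = 0.0004125
  South: 0.18 × 0.14 × 0.055 = 0.001386
  Coastal: 0.07 × 0.016 × 0.03 = 0.0000336
  West: 0.3 × 0.32 × 0.455 = 0.04368
  East: 0.35 × 0.27 × 0.05 = 0.004725
Total = 0.0502371.
Largest term belongs to West, so West is most probable.

West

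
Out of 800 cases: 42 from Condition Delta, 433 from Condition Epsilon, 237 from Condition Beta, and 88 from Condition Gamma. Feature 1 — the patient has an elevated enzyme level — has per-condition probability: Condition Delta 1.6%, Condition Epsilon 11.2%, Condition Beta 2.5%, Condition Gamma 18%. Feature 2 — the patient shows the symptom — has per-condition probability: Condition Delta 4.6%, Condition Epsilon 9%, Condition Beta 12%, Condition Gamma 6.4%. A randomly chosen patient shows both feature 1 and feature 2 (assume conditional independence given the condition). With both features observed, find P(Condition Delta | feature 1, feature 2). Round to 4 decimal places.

Prior × likelihood for each hypothesis:
  Condition Delta: 0.0525 × 0.016 × 0.046 = 0.00003864
  Condition Epsilon: 0.54125 × 0.112 × 0.09 = 0.0054558
  Condition Beta: 0.29625 × 0.025 × 0.12 = 0.00088875
  Condition Gamma: 0.11 × 0.18 × 0.064 = 0.0012672
Sum = 0.00765039.
P(Condition Delta | evidence) = 0.00003864 / 0.00765039 ≈ 0.0051.

0.0051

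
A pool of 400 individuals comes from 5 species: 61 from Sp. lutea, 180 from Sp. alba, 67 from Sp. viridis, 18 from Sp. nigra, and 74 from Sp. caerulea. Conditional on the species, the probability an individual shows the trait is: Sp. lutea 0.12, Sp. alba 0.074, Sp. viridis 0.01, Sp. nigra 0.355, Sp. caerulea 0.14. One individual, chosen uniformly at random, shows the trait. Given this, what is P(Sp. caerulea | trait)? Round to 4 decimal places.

0.2722

Unnormalized posteriors (prior × likelihood):
  Sp. lutea: 0.1525 × 0.12 = 0.0183
  Sp. alba: 0.45 × 0.074 = 0.0333
  Sp. viridis: 0.1675 × 0.01 = 0.001675
  Sp. nigra: 0.045 × 0.355 = 0.015975
  Sp. caerulea: 0.185 × 0.14 = 0.0259
Sum = 0.09515.
P(Sp. caerulea | evidence) = 0.0259 / 0.09515 ≈ 0.2722.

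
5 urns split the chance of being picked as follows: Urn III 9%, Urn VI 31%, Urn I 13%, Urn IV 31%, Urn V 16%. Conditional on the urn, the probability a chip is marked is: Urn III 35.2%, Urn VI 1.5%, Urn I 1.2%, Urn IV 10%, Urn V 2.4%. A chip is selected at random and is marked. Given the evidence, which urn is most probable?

Unnormalized posteriors (prior × likelihood):
  Urn III: 0.09 × 0.352 = 0.03168
  Urn VI: 0.31 × 0.015 = 0.00465
  Urn I: 0.13 × 0.012 = 0.00156
  Urn IV: 0.31 × 0.1 = 0.031
  Urn V: 0.16 × 0.024 = 0.00384
Total = 0.07273.
Largest term belongs to Urn III, so Urn III is most probable.

Urn III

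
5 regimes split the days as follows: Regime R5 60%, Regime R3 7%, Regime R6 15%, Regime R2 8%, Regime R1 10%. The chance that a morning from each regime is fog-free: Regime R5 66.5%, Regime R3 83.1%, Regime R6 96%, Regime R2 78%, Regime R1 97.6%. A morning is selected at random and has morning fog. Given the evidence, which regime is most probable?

Regime R5

Taking complements, P(fog | each) = Regime R5 0.335, Regime R3 0.169, Regime R6 0.04, Regime R2 0.22, Regime R1 0.024.
By Bayes' rule, posterior ∝ prior × likelihood:
  Regime R5: 0.6 × 0.335 = 0.201
  Regime R3: 0.07 × 0.169 = 0.01183
  Regime R6: 0.15 × 0.04 = 0.006
  Regime R2: 0.08 × 0.22 = 0.0176
  Regime R1: 0.1 × 0.024 = 0.0024
Sum = 0.23883.
Largest term belongs to Regime R5, so Regime R5 is most probable.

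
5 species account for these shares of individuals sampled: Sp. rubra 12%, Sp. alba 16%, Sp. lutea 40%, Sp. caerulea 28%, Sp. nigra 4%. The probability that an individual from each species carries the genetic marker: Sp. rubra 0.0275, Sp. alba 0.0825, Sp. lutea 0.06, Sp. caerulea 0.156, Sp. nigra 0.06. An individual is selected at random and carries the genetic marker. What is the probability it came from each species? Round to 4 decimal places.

Prior × likelihood for each hypothesis:
  Sp. rubra: 0.12 × 0.0275 = 0.0033
  Sp. alba: 0.16 × 0.0825 = 0.0132
  Sp. lutea: 0.4 × 0.06 = 0.024
  Sp. caerulea: 0.28 × 0.156 = 0.04368
  Sp. nigra: 0.04 × 0.06 = 0.0024
Sum = 0.08658.
P(Sp. rubra | marker) = 0.0033/0.08658 ≈ 0.0381
P(Sp. alba | marker) = 0.0132/0.08658 ≈ 0.1525
P(Sp. lutea | marker) = 0.024/0.08658 ≈ 0.2772
P(Sp. caerulea | marker) = 0.04368/0.08658 ≈ 0.5045
P(Sp. nigra | marker) = 0.0024/0.08658 ≈ 0.0277
(Check: 0.0381+0.1525+0.2772+0.5045+0.0277 = 1.0000.)

Sp. rubra 0.0381, Sp. alba 0.1525, Sp. lutea 0.2772, Sp. caerulea 0.5045, Sp. nigra 0.0277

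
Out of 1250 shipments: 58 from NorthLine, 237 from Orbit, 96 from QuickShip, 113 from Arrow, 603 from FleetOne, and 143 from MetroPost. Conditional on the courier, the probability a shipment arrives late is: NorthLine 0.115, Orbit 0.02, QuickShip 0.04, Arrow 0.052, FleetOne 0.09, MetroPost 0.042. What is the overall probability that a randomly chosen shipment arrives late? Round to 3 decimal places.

Unnormalized posteriors (prior × likelihood):
  NorthLine: 0.0464 × 0.115 = 0.005336
  Orbit: 0.1896 × 0.02 = 0.003792
  QuickShip: 0.0768 × 0.04 = 0.003072
  Arrow: 0.0904 × 0.052 = 0.0047008
  FleetOne: 0.4824 × 0.09 = 0.043416
  MetroPost: 0.1144 × 0.042 = 0.0048048
P(late) = 0.005336 + 0.003792 + 0.003072 + 0.0047008 + 0.043416 + 0.0048048 = 0.0651216 → 0.065.

0.065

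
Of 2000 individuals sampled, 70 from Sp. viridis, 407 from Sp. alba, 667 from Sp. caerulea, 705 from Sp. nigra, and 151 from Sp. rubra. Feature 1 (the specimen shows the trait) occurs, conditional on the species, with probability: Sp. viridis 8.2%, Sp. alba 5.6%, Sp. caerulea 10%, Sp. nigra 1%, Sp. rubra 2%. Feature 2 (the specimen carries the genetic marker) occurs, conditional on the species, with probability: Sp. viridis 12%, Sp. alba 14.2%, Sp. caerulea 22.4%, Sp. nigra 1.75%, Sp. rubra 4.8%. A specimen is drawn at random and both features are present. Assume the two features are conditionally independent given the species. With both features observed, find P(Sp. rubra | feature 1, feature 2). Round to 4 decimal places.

0.0076

Unnormalized posteriors (prior × likelihood):
  Sp. viridis: 0.035 × 0.082 × 0.12 = 0.0003444
  Sp. alba: 0.2035 × 0.056 × 0.142 = 0.001618232
  Sp. caerulea: 0.3335 × 0.1 × 0.224 = 0.0074704
  Sp. nigra: 0.3525 × 0.01 × 0.0175 = 0.0000616875
  Sp. rubra: 0.0755 × 0.02 × 0.048 = 0.00007248
Sum = 0.0095671995.
P(Sp. rubra | evidence) = 0.00007248 / 0.0095671995 ≈ 0.0076.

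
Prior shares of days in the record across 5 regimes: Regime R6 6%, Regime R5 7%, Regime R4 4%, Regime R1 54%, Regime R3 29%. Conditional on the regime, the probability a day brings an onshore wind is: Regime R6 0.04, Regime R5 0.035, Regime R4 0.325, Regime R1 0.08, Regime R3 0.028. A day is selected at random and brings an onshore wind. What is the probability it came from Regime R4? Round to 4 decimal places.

Compute prior × likelihood for every hypothesis:
  Regime R6: 0.06 × 0.04 = 0.0024
  Regime R5: 0.07 × 0.035 = 0.00245
  Regime R4: 0.04 × 0.325 = 0.013
  Regime R1: 0.54 × 0.08 = 0.0432
  Regime R3: 0.29 × 0.028 = 0.00812
Total = 0.06917.
P(Regime R4 | evidence) = 0.013 / 0.06917 ≈ 0.1879.

0.1879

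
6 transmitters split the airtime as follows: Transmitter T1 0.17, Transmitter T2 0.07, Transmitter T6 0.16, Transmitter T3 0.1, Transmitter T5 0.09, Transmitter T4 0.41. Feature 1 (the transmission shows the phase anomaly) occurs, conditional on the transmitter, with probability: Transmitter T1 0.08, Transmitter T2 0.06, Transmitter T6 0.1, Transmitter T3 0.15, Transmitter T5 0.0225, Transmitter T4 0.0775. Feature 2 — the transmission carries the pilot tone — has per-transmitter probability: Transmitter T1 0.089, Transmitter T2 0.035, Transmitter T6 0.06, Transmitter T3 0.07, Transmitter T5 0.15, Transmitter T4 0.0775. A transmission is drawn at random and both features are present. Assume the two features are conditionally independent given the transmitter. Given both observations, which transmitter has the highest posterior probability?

Transmitter T4

Compute prior × likelihood for every hypothesis:
  Transmitter T1: 0.17 × 0.08 × 0.089 = 0.0012104
  Transmitter T2: 0.07 × 0.06 × 0.035 = 0.000147
  Transmitter T6: 0.16 × 0.1 × 0.06 = 0.00096
  Transmitter T3: 0.1 × 0.15 × 0.07 = 0.00105
  Transmitter T5: 0.09 × 0.0225 × 0.15 = 0.00030375
  Transmitter T4: 0.41 × 0.0775 × 0.0775 = 0.0024625625
Total = 0.0061337125.
Largest term belongs to Transmitter T4, so Transmitter T4 is most probable.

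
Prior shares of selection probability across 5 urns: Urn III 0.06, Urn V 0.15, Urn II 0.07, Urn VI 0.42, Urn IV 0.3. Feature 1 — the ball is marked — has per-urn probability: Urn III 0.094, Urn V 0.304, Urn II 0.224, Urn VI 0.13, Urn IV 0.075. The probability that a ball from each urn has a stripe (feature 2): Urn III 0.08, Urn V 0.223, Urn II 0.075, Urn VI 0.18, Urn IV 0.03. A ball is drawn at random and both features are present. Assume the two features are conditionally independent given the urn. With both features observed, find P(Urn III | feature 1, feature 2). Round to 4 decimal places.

Prior × likelihood for each hypothesis:
  Urn III: 0.06 × 0.094 × 0.08 = 0.0004512
  Urn V: 0.15 × 0.304 × 0.223 = 0.0101688
  Urn II: 0.07 × 0.224 × 0.075 = 0.001176
  Urn VI: 0.42 × 0.13 × 0.18 = 0.009828
  Urn IV: 0.3 × 0.075 × 0.03 = 0.000675
Normalizing constant = 0.022299.
P(Urn III | evidence) = 0.0004512 / 0.022299 ≈ 0.0202.

0.0202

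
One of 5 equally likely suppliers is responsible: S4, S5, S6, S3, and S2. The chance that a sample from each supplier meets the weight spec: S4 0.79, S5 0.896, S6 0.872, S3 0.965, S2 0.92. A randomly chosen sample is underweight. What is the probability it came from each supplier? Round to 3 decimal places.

Taking complements, P(underweight | each) = S4 0.21, S5 0.104, S6 0.128, S3 0.035, S2 0.08.
Since the prior is uniform, the posterior is proportional to the likelihood:
  S4: 0.21
  S5: 0.104
  S6: 0.128
  S3: 0.035
  S2: 0.08
Normalizing constant = 0.557.
P(S4 | underweight) = 0.21/0.557 ≈ 0.377
P(S5 | underweight) = 0.104/0.557 ≈ 0.187
P(S6 | underweight) = 0.128/0.557 ≈ 0.230
P(S3 | underweight) = 0.035/0.557 ≈ 0.063
P(S2 | underweight) = 0.08/0.557 ≈ 0.144
(Check: 0.377+0.187+0.230+0.063+0.144 = 1.001.)

S4 0.377, S5 0.187, S6 0.230, S3 0.063, S2 0.144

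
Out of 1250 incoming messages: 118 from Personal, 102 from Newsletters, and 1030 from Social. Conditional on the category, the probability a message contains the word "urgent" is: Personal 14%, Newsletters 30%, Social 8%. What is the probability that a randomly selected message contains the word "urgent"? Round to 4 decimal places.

0.1036

By Bayes' rule, posterior ∝ prior × likelihood:
  Personal: 0.0944 × 0.14 = 0.013216
  Newsletters: 0.0816 × 0.3 = 0.02448
  Social: 0.824 × 0.08 = 0.06592
P(urgent-flag) = 0.013216 + 0.02448 + 0.06592 = 0.103616 → 0.1036.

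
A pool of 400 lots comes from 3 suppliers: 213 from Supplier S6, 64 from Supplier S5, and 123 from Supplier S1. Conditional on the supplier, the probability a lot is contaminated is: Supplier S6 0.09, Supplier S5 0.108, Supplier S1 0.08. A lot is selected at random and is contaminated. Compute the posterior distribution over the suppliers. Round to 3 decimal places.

Unnormalized posteriors (prior × likelihood):
  Supplier S6: 0.5325 × 0.09 = 0.047925
  Supplier S5: 0.16 × 0.108 = 0.01728
  Supplier S1: 0.3075 × 0.08 = 0.0246
Normalizing constant = 0.089805.
P(Supplier S6 | contaminated) = 0.047925/0.089805 ≈ 0.534
P(Supplier S5 | contaminated) = 0.01728/0.089805 ≈ 0.192
P(Supplier S1 | contaminated) = 0.0246/0.089805 ≈ 0.274
(Check: 0.534+0.192+0.274 = 1.000.)

Supplier S6 0.534, Supplier S5 0.192, Supplier S1 0.274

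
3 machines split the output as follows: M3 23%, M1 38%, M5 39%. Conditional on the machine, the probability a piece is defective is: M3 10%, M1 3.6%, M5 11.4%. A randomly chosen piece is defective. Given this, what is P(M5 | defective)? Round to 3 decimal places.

0.548

Compute prior × likelihood for every hypothesis:
  M3: 0.23 × 0.1 = 0.023
  M1: 0.38 × 0.036 = 0.01368
  M5: 0.39 × 0.114 = 0.04446
Total = 0.08114.
P(M5 | evidence) = 0.04446 / 0.08114 ≈ 0.548.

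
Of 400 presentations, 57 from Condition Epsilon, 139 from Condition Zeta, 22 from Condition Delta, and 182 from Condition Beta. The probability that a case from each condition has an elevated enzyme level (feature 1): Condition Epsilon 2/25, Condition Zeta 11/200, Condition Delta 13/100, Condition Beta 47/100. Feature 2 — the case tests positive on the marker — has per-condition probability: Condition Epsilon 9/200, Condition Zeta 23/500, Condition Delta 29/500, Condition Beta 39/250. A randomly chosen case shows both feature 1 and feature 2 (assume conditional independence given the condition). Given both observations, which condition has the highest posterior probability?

Condition Beta

By Bayes' rule, posterior ∝ prior × likelihood:
  Condition Epsilon: 0.1425 × 0.08 × 0.045 = 0.000513
  Condition Zeta: 0.3475 × 0.055 × 0.046 = 0.000879175
  Condition Delta: 0.055 × 0.13 × 0.058 = 0.0004147
  Condition Beta: 0.455 × 0.47 × 0.156 = 0.0333606
Sum = 0.035167475.
Largest term belongs to Condition Beta, so Condition Beta is most probable.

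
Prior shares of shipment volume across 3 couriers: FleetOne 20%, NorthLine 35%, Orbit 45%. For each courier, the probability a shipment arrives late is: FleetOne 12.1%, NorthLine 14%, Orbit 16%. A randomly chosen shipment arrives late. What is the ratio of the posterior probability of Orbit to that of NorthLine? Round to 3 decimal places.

Unnormalized posteriors (prior × likelihood):
  FleetOne: 0.2 × 0.121 = 0.0242
  NorthLine: 0.35 × 0.14 = 0.049
  Orbit: 0.45 × 0.16 = 0.072
Normalizing constant = 0.1452.
The ratio is 0.072 / 0.049 (the normalizer cancels) = 1.469.

1.469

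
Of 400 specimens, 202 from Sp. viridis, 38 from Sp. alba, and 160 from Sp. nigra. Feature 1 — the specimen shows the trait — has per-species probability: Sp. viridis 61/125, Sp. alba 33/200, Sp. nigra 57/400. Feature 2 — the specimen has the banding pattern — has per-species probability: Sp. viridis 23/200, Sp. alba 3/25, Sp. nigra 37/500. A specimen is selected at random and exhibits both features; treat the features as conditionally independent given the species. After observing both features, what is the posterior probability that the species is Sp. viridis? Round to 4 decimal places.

Compute prior × likelihood for every hypothesis:
  Sp. viridis: 0.505 × 0.488 × 0.115 = 0.0283406
  Sp. alba: 0.095 × 0.165 × 0.12 = 0.001881
  Sp. nigra: 0.4 × 0.1425 × 0.074 = 0.004218
Total = 0.0344396.
P(Sp. viridis | evidence) = 0.0283406 / 0.0344396 ≈ 0.8229.

0.8229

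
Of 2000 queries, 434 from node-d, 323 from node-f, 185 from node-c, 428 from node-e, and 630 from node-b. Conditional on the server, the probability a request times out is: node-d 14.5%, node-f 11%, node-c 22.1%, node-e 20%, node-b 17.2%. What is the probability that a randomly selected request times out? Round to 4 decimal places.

0.1667

Prior × likelihood for each hypothesis:
  node-d: 0.217 × 0.145 = 0.031465
  node-f: 0.1615 × 0.11 = 0.017765
  node-c: 0.0925 × 0.221 = 0.0204425
  node-e: 0.214 × 0.2 = 0.0428
  node-b: 0.315 × 0.172 = 0.05418
P(timeout) = 0.031465 + 0.017765 + 0.0204425 + 0.0428 + 0.05418 = 0.1666525 → 0.1667.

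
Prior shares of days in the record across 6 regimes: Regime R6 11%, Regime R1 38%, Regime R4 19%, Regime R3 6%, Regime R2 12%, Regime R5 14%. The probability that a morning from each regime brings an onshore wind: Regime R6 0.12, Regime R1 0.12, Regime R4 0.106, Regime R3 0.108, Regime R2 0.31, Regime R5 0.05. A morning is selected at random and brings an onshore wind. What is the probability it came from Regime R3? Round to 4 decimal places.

Prior × likelihood for each hypothesis:
  Regime R6: 0.11 × 0.12 = 0.0132
  Regime R1: 0.38 × 0.12 = 0.0456
  Regime R4: 0.19 × 0.106 = 0.02014
  Regime R3: 0.06 × 0.108 = 0.00648
  Regime R2: 0.12 × 0.31 = 0.0372
  Regime R5: 0.14 × 0.05 = 0.007
Total = 0.12962.
P(Regime R3 | evidence) = 0.00648 / 0.12962 ≈ 0.0500.

0.0500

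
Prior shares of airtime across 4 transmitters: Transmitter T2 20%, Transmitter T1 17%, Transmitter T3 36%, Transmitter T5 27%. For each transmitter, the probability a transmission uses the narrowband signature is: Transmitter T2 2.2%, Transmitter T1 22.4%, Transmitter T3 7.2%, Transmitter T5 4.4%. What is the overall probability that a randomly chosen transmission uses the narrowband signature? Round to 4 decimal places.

Compute prior × likelihood for every hypothesis:
  Transmitter T2: 0.2 × 0.022 = 0.0044
  Transmitter T1: 0.17 × 0.224 = 0.03808
  Transmitter T3: 0.36 × 0.072 = 0.02592
  Transmitter T5: 0.27 × 0.044 = 0.01188
P(narrowband) = 0.0044 + 0.03808 + 0.02592 + 0.01188 = 0.08028 → 0.0803.

0.0803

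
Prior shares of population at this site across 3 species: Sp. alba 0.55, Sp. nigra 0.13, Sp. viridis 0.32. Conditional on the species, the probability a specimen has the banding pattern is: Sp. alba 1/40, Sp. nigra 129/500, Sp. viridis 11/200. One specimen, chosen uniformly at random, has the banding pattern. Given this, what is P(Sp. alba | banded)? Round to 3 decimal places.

Unnormalized posteriors (prior × likelihood):
  Sp. alba: 0.55 × 0.025 = 0.01375
  Sp. nigra: 0.13 × 0.258 = 0.03354
  Sp. viridis: 0.32 × 0.055 = 0.0176
Normalizing constant = 0.06489.
P(Sp. alba | evidence) = 0.01375 / 0.06489 ≈ 0.212.

0.212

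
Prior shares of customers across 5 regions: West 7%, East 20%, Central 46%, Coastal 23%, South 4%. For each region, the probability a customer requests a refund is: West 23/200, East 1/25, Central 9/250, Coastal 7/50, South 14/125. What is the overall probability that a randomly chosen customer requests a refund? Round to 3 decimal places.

Prior × likelihood for each hypothesis:
  West: 0.07 × 0.115 = 0.00805
  East: 0.2 × 0.04 = 0.008
  Central: 0.46 × 0.036 = 0.01656
  Coastal: 0.23 × 0.14 = 0.0322
  South: 0.04 × 0.112 = 0.00448
P(refund) = 0.00805 + 0.008 + 0.01656 + 0.0322 + 0.00448 = 0.06929 → 0.069.

0.069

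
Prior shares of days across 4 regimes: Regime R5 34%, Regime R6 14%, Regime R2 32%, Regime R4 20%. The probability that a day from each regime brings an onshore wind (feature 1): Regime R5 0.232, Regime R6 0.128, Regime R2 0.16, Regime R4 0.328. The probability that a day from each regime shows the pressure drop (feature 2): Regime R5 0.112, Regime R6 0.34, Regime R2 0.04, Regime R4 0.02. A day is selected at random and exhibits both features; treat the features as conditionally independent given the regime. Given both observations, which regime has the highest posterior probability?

Compute prior × likelihood for every hypothesis:
  Regime R5: 0.34 × 0.232 × 0.112 = 0.00883456
  Regime R6: 0.14 × 0.128 × 0.34 = 0.0060928
  Regime R2: 0.32 × 0.16 × 0.04 = 0.002048
  Regime R4: 0.2 × 0.328 × 0.02 = 0.001312
Total = 0.01828736.
Largest term belongs to Regime R5, so Regime R5 is most probable.

Regime R5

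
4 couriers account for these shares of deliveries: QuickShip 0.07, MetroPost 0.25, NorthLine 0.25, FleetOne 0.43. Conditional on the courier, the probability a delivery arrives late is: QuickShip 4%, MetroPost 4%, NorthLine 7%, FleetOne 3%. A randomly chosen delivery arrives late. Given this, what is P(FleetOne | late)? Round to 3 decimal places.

Unnormalized posteriors (prior × likelihood):
  QuickShip: 0.07 × 0.04 = 0.0028
  MetroPost: 0.25 × 0.04 = 0.01
  NorthLine: 0.25 × 0.07 = 0.0175
  FleetOne: 0.43 × 0.03 = 0.0129
Sum = 0.0432.
P(FleetOne | evidence) = 0.0129 / 0.0432 ≈ 0.299.

0.299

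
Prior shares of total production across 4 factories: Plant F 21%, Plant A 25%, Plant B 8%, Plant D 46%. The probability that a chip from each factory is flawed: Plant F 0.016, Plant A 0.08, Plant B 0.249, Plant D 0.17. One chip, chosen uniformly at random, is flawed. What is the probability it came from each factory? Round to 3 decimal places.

Plant F 0.028, Plant A 0.165, Plant B 0.164, Plant D 0.644

Compute prior × likelihood for every hypothesis:
  Plant F: 0.21 × 0.016 = 0.00336
  Plant A: 0.25 × 0.08 = 0.02
  Plant B: 0.08 × 0.249 = 0.01992
  Plant D: 0.46 × 0.17 = 0.0782
Normalizing constant = 0.12148.
P(Plant F | flawed) = 0.00336/0.12148 ≈ 0.028
P(Plant A | flawed) = 0.02/0.12148 ≈ 0.165
P(Plant B | flawed) = 0.01992/0.12148 ≈ 0.164
P(Plant D | flawed) = 0.0782/0.12148 ≈ 0.644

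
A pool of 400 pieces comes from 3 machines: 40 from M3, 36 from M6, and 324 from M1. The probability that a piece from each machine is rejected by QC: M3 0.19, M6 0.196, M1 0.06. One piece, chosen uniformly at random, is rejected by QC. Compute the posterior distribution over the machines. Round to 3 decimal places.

M3 0.223, M6 0.207, M1 0.570

By Bayes' rule, posterior ∝ prior × likelihood:
  M3: 0.1 × 0.19 = 0.019
  M6: 0.09 × 0.196 = 0.01764
  M1: 0.81 × 0.06 = 0.0486
Normalizing constant = 0.08524.
P(M3 | rejected) = 0.019/0.08524 ≈ 0.223
P(M6 | rejected) = 0.01764/0.08524 ≈ 0.207
P(M1 | rejected) = 0.0486/0.08524 ≈ 0.570
(Check: 0.223+0.207+0.570 = 1.000.)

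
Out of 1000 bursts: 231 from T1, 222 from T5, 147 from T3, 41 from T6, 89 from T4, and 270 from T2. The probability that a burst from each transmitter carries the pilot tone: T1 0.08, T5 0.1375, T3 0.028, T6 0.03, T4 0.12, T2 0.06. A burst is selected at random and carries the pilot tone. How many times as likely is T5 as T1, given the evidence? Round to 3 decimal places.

1.652

Prior × likelihood for each hypothesis:
  T1: 0.231 × 0.08 = 0.01848
  T5: 0.222 × 0.1375 = 0.030525
  T3: 0.147 × 0.028 = 0.004116
  T6: 0.041 × 0.03 = 0.00123
  T4: 0.089 × 0.12 = 0.01068
  T2: 0.27 × 0.06 = 0.0162
Total = 0.081231.
The ratio is 0.030525 / 0.01848 (the normalizer cancels) = 1.652.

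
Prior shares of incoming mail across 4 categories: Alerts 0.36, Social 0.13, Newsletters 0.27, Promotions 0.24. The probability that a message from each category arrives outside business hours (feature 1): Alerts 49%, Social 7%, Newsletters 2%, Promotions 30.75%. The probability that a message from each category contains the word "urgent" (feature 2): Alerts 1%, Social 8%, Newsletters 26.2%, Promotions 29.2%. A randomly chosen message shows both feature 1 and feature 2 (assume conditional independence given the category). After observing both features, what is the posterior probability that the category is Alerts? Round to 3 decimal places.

0.069

Unnormalized posteriors (prior × likelihood):
  Alerts: 0.36 × 0.49 × 0.01 = 0.001764
  Social: 0.13 × 0.07 × 0.08 = 0.000728
  Newsletters: 0.27 × 0.02 × 0.262 = 0.0014148
  Promotions: 0.24 × 0.3075 × 0.292 = 0.0215496
Normalizing constant = 0.0254564.
P(Alerts | evidence) = 0.001764 / 0.0254564 ≈ 0.069.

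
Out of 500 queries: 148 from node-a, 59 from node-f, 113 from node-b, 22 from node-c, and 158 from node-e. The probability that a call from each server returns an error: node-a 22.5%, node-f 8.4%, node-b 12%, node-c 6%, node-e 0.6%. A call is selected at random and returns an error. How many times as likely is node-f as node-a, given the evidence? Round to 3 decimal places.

By Bayes' rule, posterior ∝ prior × likelihood:
  node-a: 0.296 × 0.225 = 0.0666
  node-f: 0.118 × 0.084 = 0.009912
  node-b: 0.226 × 0.12 = 0.02712
  node-c: 0.044 × 0.06 = 0.00264
  node-e: 0.316 × 0.006 = 0.001896
Total = 0.108168.
The ratio is 0.009912 / 0.0666 (the normalizer cancels) = 0.149.

0.149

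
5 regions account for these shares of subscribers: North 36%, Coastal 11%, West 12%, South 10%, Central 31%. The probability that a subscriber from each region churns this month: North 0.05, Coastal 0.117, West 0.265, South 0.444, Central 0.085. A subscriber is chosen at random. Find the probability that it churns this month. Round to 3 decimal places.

0.133

Prior × likelihood for each hypothesis:
  North: 0.36 × 0.05 = 0.018
  Coastal: 0.11 × 0.117 = 0.01287
  West: 0.12 × 0.265 = 0.0318
  South: 0.1 × 0.444 = 0.0444
  Central: 0.31 × 0.085 = 0.02635
P(churn) = 0.018 + 0.01287 + 0.0318 + 0.0444 + 0.02635 = 0.13342 → 0.133.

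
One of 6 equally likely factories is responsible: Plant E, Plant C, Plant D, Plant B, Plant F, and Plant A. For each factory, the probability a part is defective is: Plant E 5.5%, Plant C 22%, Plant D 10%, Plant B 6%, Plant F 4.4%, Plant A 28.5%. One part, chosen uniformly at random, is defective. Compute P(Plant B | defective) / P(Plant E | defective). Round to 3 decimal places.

Since the prior is uniform, the posterior is proportional to the likelihood:
  Plant E: 0.055
  Plant C: 0.22
  Plant D: 0.1
  Plant B: 0.06
  Plant F: 0.044
  Plant A: 0.285
Normalizing constant = 0.764.
The ratio is 0.06 / 0.055 (the normalizer cancels) = 1.091.

1.091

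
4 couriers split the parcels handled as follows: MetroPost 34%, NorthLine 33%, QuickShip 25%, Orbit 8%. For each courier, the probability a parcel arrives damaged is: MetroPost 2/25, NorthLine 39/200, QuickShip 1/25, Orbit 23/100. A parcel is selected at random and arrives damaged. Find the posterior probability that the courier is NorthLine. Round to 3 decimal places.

0.536

Prior × likelihood for each hypothesis:
  MetroPost: 0.34 × 0.08 = 0.0272
  NorthLine: 0.33 × 0.195 = 0.06435
  QuickShip: 0.25 × 0.04 = 0.01
  Orbit: 0.08 × 0.23 = 0.0184
Normalizing constant = 0.11995.
P(NorthLine | evidence) = 0.06435 / 0.11995 ≈ 0.536.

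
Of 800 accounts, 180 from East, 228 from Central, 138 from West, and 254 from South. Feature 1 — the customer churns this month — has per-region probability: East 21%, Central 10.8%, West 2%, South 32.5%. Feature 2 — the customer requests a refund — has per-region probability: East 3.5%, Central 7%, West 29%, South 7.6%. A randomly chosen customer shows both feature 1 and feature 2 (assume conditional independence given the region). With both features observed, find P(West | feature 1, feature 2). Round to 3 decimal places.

0.079

By Bayes' rule, posterior ∝ prior × likelihood:
  East: 0.225 × 0.21 × 0.035 = 0.00165375
  Central: 0.285 × 0.108 × 0.07 = 0.0021546
  West: 0.1725 × 0.02 × 0.29 = 0.0010005
  South: 0.3175 × 0.325 × 0.076 = 0.00784225
Sum = 0.0126511.
P(West | evidence) = 0.0010005 / 0.0126511 ≈ 0.079.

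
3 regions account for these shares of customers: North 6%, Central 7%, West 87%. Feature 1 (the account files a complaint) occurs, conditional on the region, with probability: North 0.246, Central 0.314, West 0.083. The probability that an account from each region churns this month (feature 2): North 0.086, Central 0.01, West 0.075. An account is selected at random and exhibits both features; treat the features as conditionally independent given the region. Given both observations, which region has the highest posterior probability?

West

Prior × likelihood for each hypothesis:
  North: 0.06 × 0.246 × 0.086 = 0.00126936
  Central: 0.07 × 0.314 × 0.01 = 0.0002198
  West: 0.87 × 0.083 × 0.075 = 0.00541575
Normalizing constant = 0.00690491.
Largest term belongs to West, so West is most probable.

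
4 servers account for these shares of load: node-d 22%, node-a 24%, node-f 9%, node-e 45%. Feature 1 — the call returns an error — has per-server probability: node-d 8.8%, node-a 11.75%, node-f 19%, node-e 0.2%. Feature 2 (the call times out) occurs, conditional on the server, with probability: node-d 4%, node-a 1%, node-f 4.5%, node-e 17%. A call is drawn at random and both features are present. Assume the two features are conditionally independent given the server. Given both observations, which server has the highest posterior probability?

node-d

By Bayes' rule, posterior ∝ prior × likelihood:
  node-d: 0.22 × 0.088 × 0.04 = 0.0007744
  node-a: 0.24 × 0.1175 × 0.01 = 0.000282
  node-f: 0.09 × 0.19 × 0.045 = 0.0007695
  node-e: 0.45 × 0.002 × 0.17 = 0.000153
Normalizing constant = 0.0019789.
Largest term belongs to node-d, so node-d is most probable.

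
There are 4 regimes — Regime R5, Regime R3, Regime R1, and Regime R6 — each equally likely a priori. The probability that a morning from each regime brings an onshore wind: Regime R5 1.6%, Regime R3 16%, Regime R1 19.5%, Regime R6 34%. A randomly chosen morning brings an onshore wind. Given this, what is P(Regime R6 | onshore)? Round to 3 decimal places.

With a uniform prior (1/4 each), posterior ∝ likelihood:
  Regime R5: 0.016
  Regime R3: 0.16
  Regime R1: 0.195
  Regime R6: 0.34
Sum = 0.711.
P(Regime R6 | evidence) = 0.34 / 0.711 ≈ 0.478.

0.478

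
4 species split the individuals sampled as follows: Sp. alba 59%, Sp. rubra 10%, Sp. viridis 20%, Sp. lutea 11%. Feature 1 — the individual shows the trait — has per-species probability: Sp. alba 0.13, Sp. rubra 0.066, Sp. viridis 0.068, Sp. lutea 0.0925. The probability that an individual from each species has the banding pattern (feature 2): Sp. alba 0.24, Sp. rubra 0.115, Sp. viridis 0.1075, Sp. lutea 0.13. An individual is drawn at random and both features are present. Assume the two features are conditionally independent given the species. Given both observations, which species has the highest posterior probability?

Compute prior × likelihood for every hypothesis:
  Sp. alba: 0.59 × 0.13 × 0.24 = 0.018408
  Sp. rubra: 0.1 × 0.066 × 0.115 = 0.000759
  Sp. viridis: 0.2 × 0.068 × 0.1075 = 0.001462
  Sp. lutea: 0.11 × 0.0925 × 0.13 = 0.00132275
Normalizing constant = 0.02195175.
Largest term belongs to Sp. alba, so Sp. alba is most probable.

Sp. alba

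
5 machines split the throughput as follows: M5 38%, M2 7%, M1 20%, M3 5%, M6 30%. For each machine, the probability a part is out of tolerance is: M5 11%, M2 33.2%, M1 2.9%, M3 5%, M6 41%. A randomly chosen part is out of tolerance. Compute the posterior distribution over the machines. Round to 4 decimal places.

M5 0.2129, M2 0.1184, M1 0.0295, M3 0.0127, M6 0.6265

By Bayes' rule, posterior ∝ prior × likelihood:
  M5: 0.38 × 0.11 = 0.0418
  M2: 0.07 × 0.332 = 0.02324
  M1: 0.2 × 0.029 = 0.0058
  M3: 0.05 × 0.05 = 0.0025
  M6: 0.3 × 0.41 = 0.123
Normalizing constant = 0.19634.
P(M5 | oversize) = 0.0418/0.19634 ≈ 0.2129
P(M2 | oversize) = 0.02324/0.19634 ≈ 0.1184
P(M1 | oversize) = 0.0058/0.19634 ≈ 0.0295
P(M3 | oversize) = 0.0025/0.19634 ≈ 0.0127
P(M6 | oversize) = 0.123/0.19634 ≈ 0.6265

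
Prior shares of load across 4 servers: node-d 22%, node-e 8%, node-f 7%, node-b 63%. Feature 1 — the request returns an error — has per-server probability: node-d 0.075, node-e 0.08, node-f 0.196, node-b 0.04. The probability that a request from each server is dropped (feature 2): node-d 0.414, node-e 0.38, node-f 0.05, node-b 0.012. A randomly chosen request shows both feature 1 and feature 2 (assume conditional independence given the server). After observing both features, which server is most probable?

node-d

Unnormalized posteriors (prior × likelihood):
  node-d: 0.22 × 0.075 × 0.414 = 0.006831
  node-e: 0.08 × 0.08 × 0.38 = 0.002432
  node-f: 0.07 × 0.196 × 0.05 = 0.000686
  node-b: 0.63 × 0.04 × 0.012 = 0.0003024
Sum = 0.0102514.
Largest term belongs to node-d, so node-d is most probable.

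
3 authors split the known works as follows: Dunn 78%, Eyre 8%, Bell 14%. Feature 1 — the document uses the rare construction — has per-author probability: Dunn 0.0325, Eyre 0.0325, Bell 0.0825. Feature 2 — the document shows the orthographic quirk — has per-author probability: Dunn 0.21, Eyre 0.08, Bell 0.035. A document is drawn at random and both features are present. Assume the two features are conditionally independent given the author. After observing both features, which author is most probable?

Dunn

Unnormalized posteriors (prior × likelihood):
  Dunn: 0.78 × 0.0325 × 0.21 = 0.0053235
  Eyre: 0.08 × 0.0325 × 0.08 = 0.000208
  Bell: 0.14 × 0.0825 × 0.035 = 0.00040425
Sum = 0.00593575.
Largest term belongs to Dunn, so Dunn is most probable.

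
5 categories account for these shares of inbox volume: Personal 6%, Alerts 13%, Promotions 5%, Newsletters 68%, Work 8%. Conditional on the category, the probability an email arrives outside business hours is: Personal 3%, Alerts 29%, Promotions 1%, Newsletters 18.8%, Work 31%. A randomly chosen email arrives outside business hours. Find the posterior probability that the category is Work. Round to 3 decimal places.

0.129

Compute prior × likelihood for every hypothesis:
  Personal: 0.06 × 0.03 = 0.0018
  Alerts: 0.13 × 0.29 = 0.0377
  Promotions: 0.05 × 0.01 = 0.0005
  Newsletters: 0.68 × 0.188 = 0.12784
  Work: 0.08 × 0.31 = 0.0248
Sum = 0.19264.
P(Work | evidence) = 0.0248 / 0.19264 ≈ 0.129.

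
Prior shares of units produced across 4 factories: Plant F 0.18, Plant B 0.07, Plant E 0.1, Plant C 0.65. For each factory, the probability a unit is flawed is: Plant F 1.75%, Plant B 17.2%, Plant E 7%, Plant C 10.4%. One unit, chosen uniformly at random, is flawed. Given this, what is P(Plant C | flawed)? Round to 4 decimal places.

By Bayes' rule, posterior ∝ prior × likelihood:
  Plant F: 0.18 × 0.0175 = 0.00315
  Plant B: 0.07 × 0.172 = 0.01204
  Plant E: 0.1 × 0.07 = 0.007
  Plant C: 0.65 × 0.104 = 0.0676
Sum = 0.08979.
P(Plant C | evidence) = 0.0676 / 0.08979 ≈ 0.7529.

0.7529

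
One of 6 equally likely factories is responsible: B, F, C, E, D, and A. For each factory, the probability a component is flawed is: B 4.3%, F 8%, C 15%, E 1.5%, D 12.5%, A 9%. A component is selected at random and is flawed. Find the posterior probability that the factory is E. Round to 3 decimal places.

0.030

Since the prior is uniform, the posterior is proportional to the likelihood:
  B: 0.043
  F: 0.08
  C: 0.15
  E: 0.015
  D: 0.125
  A: 0.09
Sum = 0.503.
P(E | evidence) = 0.015 / 0.503 ≈ 0.030.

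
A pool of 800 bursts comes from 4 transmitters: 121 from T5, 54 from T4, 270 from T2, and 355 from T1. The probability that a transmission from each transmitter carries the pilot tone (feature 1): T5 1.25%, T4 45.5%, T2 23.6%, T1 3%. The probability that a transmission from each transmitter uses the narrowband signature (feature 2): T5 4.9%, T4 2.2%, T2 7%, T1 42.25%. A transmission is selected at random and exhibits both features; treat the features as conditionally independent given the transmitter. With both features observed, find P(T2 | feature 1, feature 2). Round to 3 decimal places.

Compute prior × likelihood for every hypothesis:
  T5: 0.15125 × 0.0125 × 0.049 = 0.000092640625
  T4: 0.0675 × 0.455 × 0.022 = 0.000675675
  T2: 0.3375 × 0.236 × 0.07 = 0.0055755
  T1: 0.44375 × 0.03 × 0.4225 = 0.00562453125
Total = 0.011968346875.
P(T2 | evidence) = 0.0055755 / 0.011968346875 ≈ 0.466.

0.466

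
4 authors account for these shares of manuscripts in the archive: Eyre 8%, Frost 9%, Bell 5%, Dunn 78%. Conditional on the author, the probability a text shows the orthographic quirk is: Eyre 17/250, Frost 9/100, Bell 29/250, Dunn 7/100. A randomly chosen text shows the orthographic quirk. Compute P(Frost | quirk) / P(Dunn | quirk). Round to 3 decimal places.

Compute prior × likelihood for every hypothesis:
  Eyre: 0.08 × 0.068 = 0.00544
  Frost: 0.09 × 0.09 = 0.0081
  Bell: 0.05 × 0.116 = 0.0058
  Dunn: 0.78 × 0.07 = 0.0546
Sum = 0.07394.
The ratio is 0.0081 / 0.0546 (the normalizer cancels) = 0.148.

0.148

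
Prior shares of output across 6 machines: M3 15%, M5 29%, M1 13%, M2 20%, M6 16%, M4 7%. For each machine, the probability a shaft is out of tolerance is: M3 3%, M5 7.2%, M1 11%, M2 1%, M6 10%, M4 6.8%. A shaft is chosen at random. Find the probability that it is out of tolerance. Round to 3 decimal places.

Compute prior × likelihood for every hypothesis:
  M3: 0.15 × 0.03 = 0.0045
  M5: 0.29 × 0.072 = 0.02088
  M1: 0.13 × 0.11 = 0.0143
  M2: 0.2 × 0.01 = 0.002
  M6: 0.16 × 0.1 = 0.016
  M4: 0.07 × 0.068 = 0.00476
P(oversize) = 0.0045 + 0.02088 + 0.0143 + 0.002 + 0.016 + 0.00476 = 0.06244 → 0.062.

0.062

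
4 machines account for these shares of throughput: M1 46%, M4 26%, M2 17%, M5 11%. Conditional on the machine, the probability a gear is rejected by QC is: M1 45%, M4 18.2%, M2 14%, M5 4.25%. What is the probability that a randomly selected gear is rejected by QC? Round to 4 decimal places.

0.2828

Prior × likelihood for each hypothesis:
  M1: 0.46 × 0.45 = 0.207
  M4: 0.26 × 0.182 = 0.04732
  M2: 0.17 × 0.14 = 0.0238
  M5: 0.11 × 0.0425 = 0.004675
P(rejected) = 0.207 + 0.04732 + 0.0238 + 0.004675 = 0.282795 → 0.2828.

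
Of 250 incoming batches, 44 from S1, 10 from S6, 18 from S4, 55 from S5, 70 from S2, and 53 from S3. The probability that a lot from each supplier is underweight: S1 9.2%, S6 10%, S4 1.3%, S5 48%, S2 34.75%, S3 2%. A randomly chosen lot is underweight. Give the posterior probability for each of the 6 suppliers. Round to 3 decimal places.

Prior × likelihood for each hypothesis:
  S1: 0.176 × 0.092 = 0.016192
  S6: 0.04 × 0.1 = 0.004
  S4: 0.072 × 0.013 = 0.000936
  S5: 0.22 × 0.48 = 0.1056
  S2: 0.28 × 0.3475 = 0.0973
  S3: 0.212 × 0.02 = 0.00424
Total = 0.228268.
P(S1 | underweight) = 0.016192/0.228268 ≈ 0.071
P(S6 | underweight) = 0.004/0.228268 ≈ 0.018
P(S4 | underweight) = 0.000936/0.228268 ≈ 0.004
P(S5 | underweight) = 0.1056/0.228268 ≈ 0.463
P(S2 | underweight) = 0.0973/0.228268 ≈ 0.426
P(S3 | underweight) = 0.00424/0.228268 ≈ 0.019

S1 0.071, S6 0.018, S4 0.004, S5 0.463, S2 0.426, S3 0.019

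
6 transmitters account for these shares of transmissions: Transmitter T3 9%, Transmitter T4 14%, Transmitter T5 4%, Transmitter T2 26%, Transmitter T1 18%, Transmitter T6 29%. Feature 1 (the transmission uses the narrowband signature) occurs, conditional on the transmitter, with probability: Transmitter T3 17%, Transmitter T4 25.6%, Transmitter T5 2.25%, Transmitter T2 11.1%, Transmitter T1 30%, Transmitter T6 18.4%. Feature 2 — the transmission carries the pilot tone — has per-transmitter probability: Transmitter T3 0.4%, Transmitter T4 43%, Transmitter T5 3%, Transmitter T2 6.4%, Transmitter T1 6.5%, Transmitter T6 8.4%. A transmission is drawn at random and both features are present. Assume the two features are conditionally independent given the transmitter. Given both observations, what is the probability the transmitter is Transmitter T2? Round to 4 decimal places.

Prior × likelihood for each hypothesis:
  Transmitter T3: 0.09 × 0.17 × 0.004 = 0.0000612
  Transmitter T4: 0.14 × 0.256 × 0.43 = 0.0154112
  Transmitter T5: 0.04 × 0.0225 × 0.03 = 0.000027
  Transmitter T2: 0.26 × 0.111 × 0.064 = 0.00184704
  Transmitter T1: 0.18 × 0.3 × 0.065 = 0.00351
  Transmitter T6: 0.29 × 0.184 × 0.084 = 0.00448224
Total = 0.02533868.
P(Transmitter T2 | evidence) = 0.00184704 / 0.02533868 ≈ 0.0729.

0.0729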